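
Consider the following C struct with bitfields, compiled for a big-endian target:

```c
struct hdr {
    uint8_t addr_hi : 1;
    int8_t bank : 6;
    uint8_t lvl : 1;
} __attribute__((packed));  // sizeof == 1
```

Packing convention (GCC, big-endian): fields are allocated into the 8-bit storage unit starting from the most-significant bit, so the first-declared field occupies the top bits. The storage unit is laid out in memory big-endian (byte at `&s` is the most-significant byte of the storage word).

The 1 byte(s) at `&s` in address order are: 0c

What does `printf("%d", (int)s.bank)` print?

6

[0]=0x0c (big-endian) → word 0x0c
addr_hi [7+:1] = (word>>7) & 0x1 = 0
bank [1+:6] = (word>>1) & 0x3f = 6  ←
lvl [0+:1] = (word>>0) & 0x1 = 0
bank signed 6b, MSB=0: value = 6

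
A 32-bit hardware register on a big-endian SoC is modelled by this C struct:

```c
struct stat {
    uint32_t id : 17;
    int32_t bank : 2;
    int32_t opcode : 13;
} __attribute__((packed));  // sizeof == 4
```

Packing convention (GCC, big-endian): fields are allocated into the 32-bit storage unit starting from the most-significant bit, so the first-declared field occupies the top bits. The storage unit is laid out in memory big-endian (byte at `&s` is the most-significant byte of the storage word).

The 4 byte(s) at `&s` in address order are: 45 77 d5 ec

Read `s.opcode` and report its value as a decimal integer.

[0]=0x45 [1]=0x77 [2]=0xd5 [3]=0xec (big-endian) → word 0x4577d5ec
id:17 @ bit 15 → (0x4577d5ec>>15)&0x1ffff = 0x8aef
bank:2 @ bit 13 → (0x4577d5ec>>13)&0x3 = 0x2
opcode:13 @ bit 0 → (0x4577d5ec>>0)&0x1fff = 0x15ec  ←
opcode signed 13b, MSB=1: 5612 - 8192 = -2580

-2580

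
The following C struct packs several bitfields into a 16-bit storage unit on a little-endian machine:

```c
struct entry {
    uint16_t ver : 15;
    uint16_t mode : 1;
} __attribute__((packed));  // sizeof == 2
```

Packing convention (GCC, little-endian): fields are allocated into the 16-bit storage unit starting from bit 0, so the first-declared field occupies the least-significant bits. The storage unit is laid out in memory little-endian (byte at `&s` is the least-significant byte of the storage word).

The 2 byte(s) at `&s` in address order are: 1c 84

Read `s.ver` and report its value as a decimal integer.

1052

[0]=0x1c [1]=0x84 (little-endian) → word 0x841c
ver [0+:15] = (word>>0) & 0x7fff = 1052  ←
mode [15+:1] = (word>>15) & 0x1 = 1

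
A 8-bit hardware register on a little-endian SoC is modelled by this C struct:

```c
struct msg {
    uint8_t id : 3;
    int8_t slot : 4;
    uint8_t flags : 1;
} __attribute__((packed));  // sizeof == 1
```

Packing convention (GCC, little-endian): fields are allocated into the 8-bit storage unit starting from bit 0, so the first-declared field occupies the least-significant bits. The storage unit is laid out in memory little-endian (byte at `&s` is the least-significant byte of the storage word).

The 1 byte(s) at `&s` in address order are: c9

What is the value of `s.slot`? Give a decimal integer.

[0]=0xc9 (little-endian) → word 0xc9
id:3 @ bit 0 → (0xc9>>0)&0x7 = 0x1
slot:4 @ bit 3 → (0xc9>>3)&0xf = 0x9  ←
flags:1 @ bit 7 → (0xc9>>7)&0x1 = 0x1
slot signed 4b, MSB=1: 9 - 16 = -7

-7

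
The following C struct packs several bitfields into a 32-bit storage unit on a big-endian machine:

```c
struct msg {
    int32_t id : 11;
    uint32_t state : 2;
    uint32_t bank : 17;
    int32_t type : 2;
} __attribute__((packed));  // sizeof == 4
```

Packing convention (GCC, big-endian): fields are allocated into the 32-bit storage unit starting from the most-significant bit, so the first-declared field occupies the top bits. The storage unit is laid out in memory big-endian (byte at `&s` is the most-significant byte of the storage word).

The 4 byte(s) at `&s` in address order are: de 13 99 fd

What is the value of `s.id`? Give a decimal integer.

[0]=0xde [1]=0x13 [2]=0x99 [3]=0xfd (big-endian) → word 0xde1399fd
id:11 @ bit 21 → (0xde1399fd>>21)&0x7ff = 0x6f0  ←
state:2 @ bit 19 → (0xde1399fd>>19)&0x3 = 0x2
bank:17 @ bit 2 → (0xde1399fd>>2)&0x1ffff = 0xe67f
type:2 @ bit 0 → (0xde1399fd>>0)&0x3 = 0x1
id signed 11b, MSB=1: 1776 - 2048 = -272

-272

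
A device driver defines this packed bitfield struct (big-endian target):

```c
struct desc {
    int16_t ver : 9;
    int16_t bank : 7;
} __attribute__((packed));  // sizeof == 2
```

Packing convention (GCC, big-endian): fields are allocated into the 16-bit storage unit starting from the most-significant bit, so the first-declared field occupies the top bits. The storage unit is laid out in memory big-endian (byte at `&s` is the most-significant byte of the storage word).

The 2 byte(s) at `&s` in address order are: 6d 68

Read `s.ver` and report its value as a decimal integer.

[0]=0x6d [1]=0x68 (big-endian) → word 0x6d68
ver:9 @ bit 7 → (0x6d68>>7)&0x1ff = 0xda  ←
bank:7 @ bit 0 → (0x6d68>>0)&0x7f = 0x68
ver signed 9b, MSB=0: value = 218

218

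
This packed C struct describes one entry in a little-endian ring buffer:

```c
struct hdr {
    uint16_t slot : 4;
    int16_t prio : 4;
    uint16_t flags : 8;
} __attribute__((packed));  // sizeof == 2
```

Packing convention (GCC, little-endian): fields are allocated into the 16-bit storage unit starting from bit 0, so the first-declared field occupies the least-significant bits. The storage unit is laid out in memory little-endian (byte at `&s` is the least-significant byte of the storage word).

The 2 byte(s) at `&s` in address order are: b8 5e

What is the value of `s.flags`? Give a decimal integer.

94

[0]=0xb8 [1]=0x5e (little-endian) → word 0x5eb8
slot [0+:4] = (word>>0) & 0xf = 8
prio [4+:4] = (word>>4) & 0xf = 11
flags [8+:8] = (word>>8) & 0xff = 94  ←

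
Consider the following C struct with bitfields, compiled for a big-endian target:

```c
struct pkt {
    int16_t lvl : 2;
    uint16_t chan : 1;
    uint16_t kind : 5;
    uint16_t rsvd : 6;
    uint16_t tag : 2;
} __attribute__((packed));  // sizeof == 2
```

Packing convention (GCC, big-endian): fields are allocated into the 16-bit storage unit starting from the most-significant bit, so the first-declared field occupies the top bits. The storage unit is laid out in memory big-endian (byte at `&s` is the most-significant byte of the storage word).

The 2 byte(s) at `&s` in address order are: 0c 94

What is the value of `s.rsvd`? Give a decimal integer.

37

[0]=0x0c [1]=0x94 (big-endian) → word 0x0c94
lvl:2 @ bit 14 → (0x0c94>>14)&0x3 = 0x0
chan:1 @ bit 13 → (0x0c94>>13)&0x1 = 0x0
kind:5 @ bit 8 → (0x0c94>>8)&0x1f = 0xc
rsvd:6 @ bit 2 → (0x0c94>>2)&0x3f = 0x25  ←
tag:2 @ bit 0 → (0x0c94>>0)&0x3 = 0x0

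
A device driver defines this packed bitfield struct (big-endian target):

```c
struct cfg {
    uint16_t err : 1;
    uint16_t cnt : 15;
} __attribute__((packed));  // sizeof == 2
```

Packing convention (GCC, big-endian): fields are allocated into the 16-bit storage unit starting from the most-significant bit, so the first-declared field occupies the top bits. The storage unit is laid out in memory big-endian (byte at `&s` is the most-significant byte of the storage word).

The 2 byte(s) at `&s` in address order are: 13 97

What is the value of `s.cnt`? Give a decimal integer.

5015

[0]=0x13 [1]=0x97 (big-endian) → word 0x1397
err [15+:1] = (word>>15) & 0x1 = 0
cnt [0+:15] = (word>>0) & 0x7fff = 5015  ←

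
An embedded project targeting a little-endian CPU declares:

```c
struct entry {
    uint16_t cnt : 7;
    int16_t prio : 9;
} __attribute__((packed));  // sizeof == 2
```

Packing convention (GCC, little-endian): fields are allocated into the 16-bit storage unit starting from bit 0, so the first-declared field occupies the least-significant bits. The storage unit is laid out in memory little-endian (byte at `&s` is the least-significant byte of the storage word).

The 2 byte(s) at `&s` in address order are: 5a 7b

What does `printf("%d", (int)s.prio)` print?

246

[0]=0x5a [1]=0x7b (little-endian) → word 0x7b5a
cnt:7 @ bit 0 → (0x7b5a>>0)&0x7f = 0x5a
prio:9 @ bit 7 → (0x7b5a>>7)&0x1ff = 0xf6  ←
prio signed 9b, MSB=0: value = 246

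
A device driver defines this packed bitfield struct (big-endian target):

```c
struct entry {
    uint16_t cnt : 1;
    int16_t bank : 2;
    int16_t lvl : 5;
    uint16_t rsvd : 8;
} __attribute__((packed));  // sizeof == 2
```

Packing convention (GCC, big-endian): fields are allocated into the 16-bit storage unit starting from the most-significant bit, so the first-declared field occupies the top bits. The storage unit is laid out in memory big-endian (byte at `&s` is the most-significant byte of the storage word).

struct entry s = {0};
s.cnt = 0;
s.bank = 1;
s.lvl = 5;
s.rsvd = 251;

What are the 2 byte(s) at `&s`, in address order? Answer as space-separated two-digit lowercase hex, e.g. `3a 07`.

cnt (1b) val=0 bits=0x0 at bit 15: 0x0000
bank (2b) val=1 bits=0x1 at bit 13: 0x2000
lvl (5b) val=5 bits=0x5 at bit 8: 0x2500
rsvd (8b) val=251 bits=0xfb at bit 0: 0x25fb
word = 0x25fb → big-endian bytes:
  [0]=0x25  [1]=0xfb

25 fb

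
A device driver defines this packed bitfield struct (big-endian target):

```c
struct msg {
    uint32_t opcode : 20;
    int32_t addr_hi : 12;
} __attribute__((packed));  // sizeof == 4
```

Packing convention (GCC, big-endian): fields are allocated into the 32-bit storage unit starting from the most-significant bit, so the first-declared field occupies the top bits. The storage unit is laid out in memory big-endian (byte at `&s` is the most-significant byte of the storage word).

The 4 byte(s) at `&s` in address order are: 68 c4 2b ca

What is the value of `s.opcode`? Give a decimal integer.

[0]=0x68 [1]=0xc4 [2]=0x2b [3]=0xca (big-endian) → word 0x68c42bca
opcode:20 @ bit 12 → (0x68c42bca>>12)&0xfffff = 0x68c42  ←
addr_hi:12 @ bit 0 → (0x68c42bca>>0)&0xfff = 0xbca

429122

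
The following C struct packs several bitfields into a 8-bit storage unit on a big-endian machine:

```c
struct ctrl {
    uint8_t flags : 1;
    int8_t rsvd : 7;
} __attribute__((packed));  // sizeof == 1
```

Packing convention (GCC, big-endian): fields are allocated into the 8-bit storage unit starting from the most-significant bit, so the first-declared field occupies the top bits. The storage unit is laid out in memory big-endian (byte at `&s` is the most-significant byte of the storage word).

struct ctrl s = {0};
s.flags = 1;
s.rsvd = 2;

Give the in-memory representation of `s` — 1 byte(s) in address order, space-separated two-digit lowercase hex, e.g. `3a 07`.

[7+:1] flags=1 & 0x1 = 0x1; word=0x80
[0+:7] rsvd=2 & 0x7f = 0x2; word=0x82
word = 0x82 → big-endian bytes:
  [0]=0x82

82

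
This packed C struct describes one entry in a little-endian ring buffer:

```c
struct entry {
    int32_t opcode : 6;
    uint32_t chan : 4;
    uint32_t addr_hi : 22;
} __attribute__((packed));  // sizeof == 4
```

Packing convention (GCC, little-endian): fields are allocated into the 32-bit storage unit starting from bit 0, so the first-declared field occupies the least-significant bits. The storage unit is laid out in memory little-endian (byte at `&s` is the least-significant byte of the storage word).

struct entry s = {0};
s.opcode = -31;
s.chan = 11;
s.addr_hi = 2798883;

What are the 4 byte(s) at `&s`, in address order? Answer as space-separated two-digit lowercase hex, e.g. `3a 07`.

[0+:6] opcode=-31 & 0x3f = 0x21; word=0x00000021
[6+:4] chan=11 & 0xf = 0xb; word=0x000002e1
[10+:22] addr_hi=2798883 & 0x3fffff = 0x2ab523; word=0xaad48ee1
word = 0xaad48ee1 → little-endian bytes:
  [0]=0xe1  [1]=0x8e  [2]=0xd4  [3]=0xaa

e1 8e d4 aa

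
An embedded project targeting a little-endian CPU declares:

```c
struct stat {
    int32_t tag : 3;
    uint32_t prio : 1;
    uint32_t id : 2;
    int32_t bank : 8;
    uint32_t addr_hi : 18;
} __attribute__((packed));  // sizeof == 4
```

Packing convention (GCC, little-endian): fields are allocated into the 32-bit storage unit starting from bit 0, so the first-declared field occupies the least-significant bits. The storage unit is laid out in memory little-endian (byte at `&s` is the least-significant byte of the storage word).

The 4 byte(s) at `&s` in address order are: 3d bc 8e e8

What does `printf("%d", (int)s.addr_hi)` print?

238138

[0]=0x3d [1]=0xbc [2]=0x8e [3]=0xe8 (little-endian) → word 0xe88ebc3d
tag [0+:3] = (word>>0) & 0x7 = 5
prio [3+:1] = (word>>3) & 0x1 = 1
id [4+:2] = (word>>4) & 0x3 = 3
bank [6+:8] = (word>>6) & 0xff = 240
addr_hi [14+:18] = (word>>14) & 0x3ffff = 238138  ←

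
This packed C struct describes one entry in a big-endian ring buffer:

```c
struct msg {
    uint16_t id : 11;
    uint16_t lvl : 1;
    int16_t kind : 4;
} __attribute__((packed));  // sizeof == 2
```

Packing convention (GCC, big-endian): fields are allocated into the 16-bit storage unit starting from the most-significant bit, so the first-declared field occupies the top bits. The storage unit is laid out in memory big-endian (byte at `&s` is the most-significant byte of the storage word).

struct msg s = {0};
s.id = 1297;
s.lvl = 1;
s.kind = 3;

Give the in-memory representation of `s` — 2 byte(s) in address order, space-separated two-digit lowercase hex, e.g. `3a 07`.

a2 33

id:11 = 1297 → 0x511 << 5 → word 0xa220
lvl:1 = 1 → 0x1 << 4 → word 0xa230
kind:4 = 3 → 0x3 << 0 → word 0xa233
word = 0xa233 → big-endian bytes:
  [0]=0xa2  [1]=0x33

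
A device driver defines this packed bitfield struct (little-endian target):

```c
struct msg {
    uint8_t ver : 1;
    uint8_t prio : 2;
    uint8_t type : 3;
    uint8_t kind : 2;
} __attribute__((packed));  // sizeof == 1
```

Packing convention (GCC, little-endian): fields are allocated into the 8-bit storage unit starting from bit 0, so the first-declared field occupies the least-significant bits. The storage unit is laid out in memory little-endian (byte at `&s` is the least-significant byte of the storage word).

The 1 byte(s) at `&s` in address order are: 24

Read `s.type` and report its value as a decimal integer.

4

[0]=0x24 (little-endian) → word 0x24
ver:1 @ bit 0 → (0x24>>0)&0x1 = 0x0
prio:2 @ bit 1 → (0x24>>1)&0x3 = 0x2
type:3 @ bit 3 → (0x24>>3)&0x7 = 0x4  ←
kind:2 @ bit 6 → (0x24>>6)&0x3 = 0x0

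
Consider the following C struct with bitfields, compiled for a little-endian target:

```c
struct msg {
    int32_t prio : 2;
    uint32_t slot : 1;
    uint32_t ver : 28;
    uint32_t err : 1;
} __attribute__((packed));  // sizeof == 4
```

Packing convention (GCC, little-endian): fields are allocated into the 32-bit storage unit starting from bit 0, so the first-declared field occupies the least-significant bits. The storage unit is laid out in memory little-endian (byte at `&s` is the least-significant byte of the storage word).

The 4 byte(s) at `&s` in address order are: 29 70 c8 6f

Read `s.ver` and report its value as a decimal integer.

234425861

[0]=0x29 [1]=0x70 [2]=0xc8 [3]=0x6f (little-endian) → word 0x6fc87029
prio:2 @ bit 0 → (0x6fc87029>>0)&0x3 = 0x1
slot:1 @ bit 2 → (0x6fc87029>>2)&0x1 = 0x0
ver:28 @ bit 3 → (0x6fc87029>>3)&0xfffffff = 0xdf90e05  ←
err:1 @ bit 31 → (0x6fc87029>>31)&0x1 = 0x0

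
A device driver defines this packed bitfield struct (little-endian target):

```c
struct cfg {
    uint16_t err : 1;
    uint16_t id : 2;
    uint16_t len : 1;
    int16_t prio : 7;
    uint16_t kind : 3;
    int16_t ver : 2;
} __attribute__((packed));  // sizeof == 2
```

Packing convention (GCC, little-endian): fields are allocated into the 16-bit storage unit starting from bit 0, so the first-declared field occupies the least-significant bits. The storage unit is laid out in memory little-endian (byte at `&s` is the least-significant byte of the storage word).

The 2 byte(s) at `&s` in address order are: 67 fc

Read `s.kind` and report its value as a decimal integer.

[0]=0x67 [1]=0xfc (little-endian) → word 0xfc67
err:1 @ bit 0 → (0xfc67>>0)&0x1 = 0x1
id:2 @ bit 1 → (0xfc67>>1)&0x3 = 0x3
len:1 @ bit 3 → (0xfc67>>3)&0x1 = 0x0
prio:7 @ bit 4 → (0xfc67>>4)&0x7f = 0x46
kind:3 @ bit 11 → (0xfc67>>11)&0x7 = 0x7  ←
ver:2 @ bit 14 → (0xfc67>>14)&0x3 = 0x3

7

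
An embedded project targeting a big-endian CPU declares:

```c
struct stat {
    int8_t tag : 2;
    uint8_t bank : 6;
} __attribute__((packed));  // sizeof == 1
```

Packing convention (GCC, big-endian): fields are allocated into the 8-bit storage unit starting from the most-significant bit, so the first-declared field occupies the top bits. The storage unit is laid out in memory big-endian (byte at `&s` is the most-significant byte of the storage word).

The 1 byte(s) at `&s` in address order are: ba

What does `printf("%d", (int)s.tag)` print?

-2

[0]=0xba (big-endian) → word 0xba
tag [6+:2] = (word>>6) & 0x3 = 2  ←
bank [0+:6] = (word>>0) & 0x3f = 58
tag signed 2b, MSB=1: 2 - 4 = -2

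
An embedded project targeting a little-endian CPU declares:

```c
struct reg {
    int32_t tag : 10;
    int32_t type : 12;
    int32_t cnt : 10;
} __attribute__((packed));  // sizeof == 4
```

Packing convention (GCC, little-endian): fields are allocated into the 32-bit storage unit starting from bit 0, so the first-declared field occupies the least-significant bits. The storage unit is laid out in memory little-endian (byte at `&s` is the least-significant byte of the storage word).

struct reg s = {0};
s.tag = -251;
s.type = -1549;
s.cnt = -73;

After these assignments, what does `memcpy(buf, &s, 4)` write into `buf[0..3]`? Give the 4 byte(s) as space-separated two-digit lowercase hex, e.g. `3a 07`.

tag:10 = -251 → 0x305 << 0 → word 0x00000305
type:12 = -1549 → 0x9f3 << 10 → word 0x0027cf05
cnt:10 = -73 → 0x3b7 << 22 → word 0xede7cf05
word = 0xede7cf05 → little-endian bytes:
  [0]=0x05  [1]=0xcf  [2]=0xe7  [3]=0xed

05 cf e7 ed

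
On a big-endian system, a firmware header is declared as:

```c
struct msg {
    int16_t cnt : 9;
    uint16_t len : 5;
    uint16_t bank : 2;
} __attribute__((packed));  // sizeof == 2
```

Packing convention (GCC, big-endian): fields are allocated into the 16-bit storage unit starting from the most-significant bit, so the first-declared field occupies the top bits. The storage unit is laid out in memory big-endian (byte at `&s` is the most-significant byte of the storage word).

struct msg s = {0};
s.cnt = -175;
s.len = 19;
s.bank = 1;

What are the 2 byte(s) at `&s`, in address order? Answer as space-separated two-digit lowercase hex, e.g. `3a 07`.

[7+:9] cnt=-175 & 0x1ff = 0x151; word=0xa880
[2+:5] len=19 & 0x1f = 0x13; word=0xa8cc
[0+:2] bank=1 & 0x3 = 0x1; word=0xa8cd
word = 0xa8cd → big-endian bytes:
  [0]=0xa8  [1]=0xcd

a8 cd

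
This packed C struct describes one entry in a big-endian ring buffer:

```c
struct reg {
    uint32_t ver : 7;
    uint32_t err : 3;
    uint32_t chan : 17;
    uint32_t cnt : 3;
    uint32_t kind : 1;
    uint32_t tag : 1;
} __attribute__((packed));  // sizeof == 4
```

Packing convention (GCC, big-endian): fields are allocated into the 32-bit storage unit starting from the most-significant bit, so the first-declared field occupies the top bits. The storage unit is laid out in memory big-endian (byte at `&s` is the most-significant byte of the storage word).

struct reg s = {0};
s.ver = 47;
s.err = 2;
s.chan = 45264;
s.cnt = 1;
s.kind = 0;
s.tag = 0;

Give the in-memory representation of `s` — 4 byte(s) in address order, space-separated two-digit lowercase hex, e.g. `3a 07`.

5e 96 1a 04

[25+:7] ver=47 & 0x7f = 0x2f; word=0x5e000000
[22+:3] err=2 & 0x7 = 0x2; word=0x5e800000
[5+:17] chan=45264 & 0x1ffff = 0xb0d0; word=0x5e961a00
[2+:3] cnt=1 & 0x7 = 0x1; word=0x5e961a04
[1+:1] kind=0 & 0x1 = 0x0; word=0x5e961a04
[0+:1] tag=0 & 0x1 = 0x0; word=0x5e961a04
word = 0x5e961a04 → big-endian bytes:
  [0]=0x5e  [1]=0x96  [2]=0x1a  [3]=0x04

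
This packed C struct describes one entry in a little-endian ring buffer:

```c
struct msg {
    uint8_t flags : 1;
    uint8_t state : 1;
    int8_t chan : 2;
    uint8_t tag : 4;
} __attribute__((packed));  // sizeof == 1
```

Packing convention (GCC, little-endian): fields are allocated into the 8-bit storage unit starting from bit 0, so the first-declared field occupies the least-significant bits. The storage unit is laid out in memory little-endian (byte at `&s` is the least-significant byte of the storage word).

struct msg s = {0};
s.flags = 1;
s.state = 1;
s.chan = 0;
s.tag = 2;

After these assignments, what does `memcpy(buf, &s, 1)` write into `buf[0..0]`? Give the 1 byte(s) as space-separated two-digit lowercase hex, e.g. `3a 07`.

23

flags (1b) val=1 bits=0x1 at bit 0: 0x01
state (1b) val=1 bits=0x1 at bit 1: 0x03
chan (2b) val=0 bits=0x0 at bit 2: 0x03
tag (4b) val=2 bits=0x2 at bit 4: 0x23
word = 0x23 → little-endian bytes:
  [0]=0x23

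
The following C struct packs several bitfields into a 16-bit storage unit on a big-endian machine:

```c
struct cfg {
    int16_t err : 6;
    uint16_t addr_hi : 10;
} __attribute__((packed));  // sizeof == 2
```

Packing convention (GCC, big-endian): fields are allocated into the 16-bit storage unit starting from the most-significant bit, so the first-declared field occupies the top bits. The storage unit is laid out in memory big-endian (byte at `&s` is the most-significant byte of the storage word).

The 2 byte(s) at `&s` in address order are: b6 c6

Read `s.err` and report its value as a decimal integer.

-19

[0]=0xb6 [1]=0xc6 (big-endian) → word 0xb6c6
err:6 @ bit 10 → (0xb6c6>>10)&0x3f = 0x2d  ←
addr_hi:10 @ bit 0 → (0xb6c6>>0)&0x3ff = 0x2c6
err signed 6b, MSB=1: 45 - 64 = -19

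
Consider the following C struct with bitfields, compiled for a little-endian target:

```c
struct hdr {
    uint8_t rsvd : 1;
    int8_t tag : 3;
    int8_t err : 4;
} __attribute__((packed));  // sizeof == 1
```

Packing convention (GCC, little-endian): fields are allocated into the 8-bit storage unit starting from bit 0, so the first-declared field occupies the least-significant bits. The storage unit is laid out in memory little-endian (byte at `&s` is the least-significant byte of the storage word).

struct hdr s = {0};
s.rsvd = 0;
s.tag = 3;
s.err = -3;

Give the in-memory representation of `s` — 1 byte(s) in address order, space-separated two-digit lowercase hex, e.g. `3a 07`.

d6

rsvd:1 = 0 → 0x0 << 0 → word 0x00
tag:3 = 3 → 0x3 << 1 → word 0x06
err:4 = -3 → 0xd << 4 → word 0xd6
word = 0xd6 → little-endian bytes:
  [0]=0xd6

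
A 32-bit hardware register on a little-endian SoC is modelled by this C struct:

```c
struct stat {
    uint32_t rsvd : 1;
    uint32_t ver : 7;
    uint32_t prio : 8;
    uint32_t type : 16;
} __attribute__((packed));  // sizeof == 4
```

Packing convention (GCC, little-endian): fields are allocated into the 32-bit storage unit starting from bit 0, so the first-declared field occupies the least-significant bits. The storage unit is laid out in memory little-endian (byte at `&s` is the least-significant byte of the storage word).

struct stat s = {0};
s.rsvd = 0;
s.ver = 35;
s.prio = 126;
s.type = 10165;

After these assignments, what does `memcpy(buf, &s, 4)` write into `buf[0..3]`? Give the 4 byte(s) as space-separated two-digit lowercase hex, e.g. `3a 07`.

[0+:1] rsvd=0 & 0x1 = 0x0; word=0x00000000
[1+:7] ver=35 & 0x7f = 0x23; word=0x00000046
[8+:8] prio=126 & 0xff = 0x7e; word=0x00007e46
[16+:16] type=10165 & 0xffff = 0x27b5; word=0x27b57e46
word = 0x27b57e46 → little-endian bytes:
  [0]=0x46  [1]=0x7e  [2]=0xb5  [3]=0x27

46 7e b5 27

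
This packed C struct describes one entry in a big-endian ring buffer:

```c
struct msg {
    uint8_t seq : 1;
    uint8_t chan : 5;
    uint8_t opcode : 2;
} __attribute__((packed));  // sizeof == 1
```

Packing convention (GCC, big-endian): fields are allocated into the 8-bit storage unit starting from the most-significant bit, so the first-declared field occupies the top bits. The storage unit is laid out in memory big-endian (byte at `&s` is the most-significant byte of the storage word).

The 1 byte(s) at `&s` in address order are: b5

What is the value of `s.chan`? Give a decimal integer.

[0]=0xb5 (big-endian) → word 0xb5
seq [7+:1] = (word>>7) & 0x1 = 1
chan [2+:5] = (word>>2) & 0x1f = 13  ←
opcode [0+:2] = (word>>0) & 0x3 = 1

13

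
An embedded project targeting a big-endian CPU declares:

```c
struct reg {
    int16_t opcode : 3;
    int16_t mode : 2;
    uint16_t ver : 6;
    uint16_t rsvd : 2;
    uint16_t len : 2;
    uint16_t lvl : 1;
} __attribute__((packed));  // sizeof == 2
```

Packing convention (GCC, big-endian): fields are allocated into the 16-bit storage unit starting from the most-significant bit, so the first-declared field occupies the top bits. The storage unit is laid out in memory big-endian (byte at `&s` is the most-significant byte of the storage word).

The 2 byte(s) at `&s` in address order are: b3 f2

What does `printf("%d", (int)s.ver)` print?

31

[0]=0xb3 [1]=0xf2 (big-endian) → word 0xb3f2
opcode [13+:3] = (word>>13) & 0x7 = 5
mode [11+:2] = (word>>11) & 0x3 = 2
ver [5+:6] = (word>>5) & 0x3f = 31  ←
rsvd [3+:2] = (word>>3) & 0x3 = 2
len [1+:2] = (word>>1) & 0x3 = 1
lvl [0+:1] = (word>>0) & 0x1 = 0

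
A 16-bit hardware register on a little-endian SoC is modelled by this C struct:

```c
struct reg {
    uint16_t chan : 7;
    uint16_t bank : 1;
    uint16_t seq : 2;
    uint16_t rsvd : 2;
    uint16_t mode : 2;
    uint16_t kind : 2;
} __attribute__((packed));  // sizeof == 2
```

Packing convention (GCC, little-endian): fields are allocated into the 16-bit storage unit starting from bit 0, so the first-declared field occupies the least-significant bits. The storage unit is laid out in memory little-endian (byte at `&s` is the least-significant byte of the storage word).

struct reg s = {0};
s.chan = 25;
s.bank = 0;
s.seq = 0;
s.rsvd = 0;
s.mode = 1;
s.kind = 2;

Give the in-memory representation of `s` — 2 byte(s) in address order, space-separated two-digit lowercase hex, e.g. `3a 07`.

chan:7 = 25 → 0x19 << 0 → word 0x0019
bank:1 = 0 → 0x0 << 7 → word 0x0019
seq:2 = 0 → 0x0 << 8 → word 0x0019
rsvd:2 = 0 → 0x0 << 10 → word 0x0019
mode:2 = 1 → 0x1 << 12 → word 0x1019
kind:2 = 2 → 0x2 << 14 → word 0x9019
word = 0x9019 → little-endian bytes:
  [0]=0x19  [1]=0x90

19 90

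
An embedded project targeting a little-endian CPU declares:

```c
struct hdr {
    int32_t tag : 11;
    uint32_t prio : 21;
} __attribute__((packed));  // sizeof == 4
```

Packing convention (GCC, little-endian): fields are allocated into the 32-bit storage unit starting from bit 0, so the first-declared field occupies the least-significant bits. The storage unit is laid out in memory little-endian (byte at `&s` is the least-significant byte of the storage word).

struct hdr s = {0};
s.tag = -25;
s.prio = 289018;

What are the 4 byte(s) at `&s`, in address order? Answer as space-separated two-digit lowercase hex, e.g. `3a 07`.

tag:11 = -25 → 0x7e7 << 0 → word 0x000007e7
prio:21 = 289018 → 0x468fa << 11 → word 0x2347d7e7
word = 0x2347d7e7 → little-endian bytes:
  [0]=0xe7  [1]=0xd7  [2]=0x47  [3]=0x23

e7 d7 47 23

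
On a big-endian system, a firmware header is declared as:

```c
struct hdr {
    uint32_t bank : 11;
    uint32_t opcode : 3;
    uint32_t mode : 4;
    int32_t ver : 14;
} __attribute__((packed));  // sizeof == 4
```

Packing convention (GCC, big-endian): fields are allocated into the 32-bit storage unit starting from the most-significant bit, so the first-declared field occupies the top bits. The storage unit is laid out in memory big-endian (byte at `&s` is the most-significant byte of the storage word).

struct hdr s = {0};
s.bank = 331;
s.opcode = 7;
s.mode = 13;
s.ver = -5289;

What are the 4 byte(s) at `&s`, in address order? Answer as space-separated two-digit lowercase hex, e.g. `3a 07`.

29 7f 6b 57

bank (11b) val=331 bits=0x14b at bit 21: 0x29600000
opcode (3b) val=7 bits=0x7 at bit 18: 0x297c0000
mode (4b) val=13 bits=0xd at bit 14: 0x297f4000
ver (14b) val=-5289 bits=0x2b57 at bit 0: 0x297f6b57
word = 0x297f6b57 → big-endian bytes:
  [0]=0x29  [1]=0x7f  [2]=0x6b  [3]=0x57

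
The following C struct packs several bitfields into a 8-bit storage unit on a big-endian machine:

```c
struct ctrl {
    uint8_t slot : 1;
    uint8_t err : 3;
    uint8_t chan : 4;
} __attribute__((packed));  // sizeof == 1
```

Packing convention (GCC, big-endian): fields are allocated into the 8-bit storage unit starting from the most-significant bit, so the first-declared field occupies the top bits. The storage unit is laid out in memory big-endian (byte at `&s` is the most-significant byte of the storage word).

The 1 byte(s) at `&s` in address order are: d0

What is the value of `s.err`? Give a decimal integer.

5

[0]=0xd0 (big-endian) → word 0xd0
slot [7+:1] = (word>>7) & 0x1 = 1
err [4+:3] = (word>>4) & 0x7 = 5  ←
chan [0+:4] = (word>>0) & 0xf = 0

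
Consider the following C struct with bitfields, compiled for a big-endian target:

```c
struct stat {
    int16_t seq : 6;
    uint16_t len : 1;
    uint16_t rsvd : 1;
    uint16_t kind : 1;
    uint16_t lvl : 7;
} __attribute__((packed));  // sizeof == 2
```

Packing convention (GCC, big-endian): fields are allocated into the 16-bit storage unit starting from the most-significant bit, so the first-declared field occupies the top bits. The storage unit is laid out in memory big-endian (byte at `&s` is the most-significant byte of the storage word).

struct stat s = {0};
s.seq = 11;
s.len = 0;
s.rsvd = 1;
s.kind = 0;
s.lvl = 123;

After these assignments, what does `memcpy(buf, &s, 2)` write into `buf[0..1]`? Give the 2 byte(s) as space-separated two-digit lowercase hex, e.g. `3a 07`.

[10+:6] seq=11 & 0x3f = 0xb; word=0x2c00
[9+:1] len=0 & 0x1 = 0x0; word=0x2c00
[8+:1] rsvd=1 & 0x1 = 0x1; word=0x2d00
[7+:1] kind=0 & 0x1 = 0x0; word=0x2d00
[0+:7] lvl=123 & 0x7f = 0x7b; word=0x2d7b
word = 0x2d7b → big-endian bytes:
  [0]=0x2d  [1]=0x7b

2d 7b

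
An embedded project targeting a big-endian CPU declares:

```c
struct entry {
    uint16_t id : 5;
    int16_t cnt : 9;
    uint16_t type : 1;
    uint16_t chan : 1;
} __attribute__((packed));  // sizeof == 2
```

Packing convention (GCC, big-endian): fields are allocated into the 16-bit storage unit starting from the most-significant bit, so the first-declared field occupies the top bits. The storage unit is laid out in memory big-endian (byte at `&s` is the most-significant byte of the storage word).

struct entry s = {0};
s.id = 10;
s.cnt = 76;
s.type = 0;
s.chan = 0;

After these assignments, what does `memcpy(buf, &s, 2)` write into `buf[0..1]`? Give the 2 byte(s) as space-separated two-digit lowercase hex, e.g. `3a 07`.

id:5 = 10 → 0xa << 11 → word 0x5000
cnt:9 = 76 → 0x4c << 2 → word 0x5130
type:1 = 0 → 0x0 << 1 → word 0x5130
chan:1 = 0 → 0x0 << 0 → word 0x5130
word = 0x5130 → big-endian bytes:
  [0]=0x51  [1]=0x30

51 30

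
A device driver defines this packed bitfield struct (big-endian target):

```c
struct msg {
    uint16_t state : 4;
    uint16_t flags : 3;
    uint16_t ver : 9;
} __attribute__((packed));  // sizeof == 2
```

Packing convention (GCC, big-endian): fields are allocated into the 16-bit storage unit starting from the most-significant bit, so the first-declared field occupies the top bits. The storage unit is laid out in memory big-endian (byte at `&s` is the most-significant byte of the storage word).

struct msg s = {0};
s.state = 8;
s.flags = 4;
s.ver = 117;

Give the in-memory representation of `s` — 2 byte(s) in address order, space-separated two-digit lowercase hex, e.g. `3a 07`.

88 75

state:4 = 8 → 0x8 << 12 → word 0x8000
flags:3 = 4 → 0x4 << 9 → word 0x8800
ver:9 = 117 → 0x75 << 0 → word 0x8875
word = 0x8875 → big-endian bytes:
  [0]=0x88  [1]=0x75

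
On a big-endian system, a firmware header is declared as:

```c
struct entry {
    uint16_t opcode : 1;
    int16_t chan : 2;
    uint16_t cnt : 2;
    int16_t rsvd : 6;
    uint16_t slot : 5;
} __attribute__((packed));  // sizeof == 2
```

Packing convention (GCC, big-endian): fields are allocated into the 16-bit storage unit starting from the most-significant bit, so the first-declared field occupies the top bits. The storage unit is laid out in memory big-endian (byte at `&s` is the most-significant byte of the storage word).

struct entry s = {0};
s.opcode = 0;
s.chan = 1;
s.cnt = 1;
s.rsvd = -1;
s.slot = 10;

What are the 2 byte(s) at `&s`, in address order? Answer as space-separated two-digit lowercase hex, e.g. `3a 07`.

2f ea

[15+:1] opcode=0 & 0x1 = 0x0; word=0x0000
[13+:2] chan=1 & 0x3 = 0x1; word=0x2000
[11+:2] cnt=1 & 0x3 = 0x1; word=0x2800
[5+:6] rsvd=-1 & 0x3f = 0x3f; word=0x2fe0
[0+:5] slot=10 & 0x1f = 0xa; word=0x2fea
word = 0x2fea → big-endian bytes:
  [0]=0x2f  [1]=0xea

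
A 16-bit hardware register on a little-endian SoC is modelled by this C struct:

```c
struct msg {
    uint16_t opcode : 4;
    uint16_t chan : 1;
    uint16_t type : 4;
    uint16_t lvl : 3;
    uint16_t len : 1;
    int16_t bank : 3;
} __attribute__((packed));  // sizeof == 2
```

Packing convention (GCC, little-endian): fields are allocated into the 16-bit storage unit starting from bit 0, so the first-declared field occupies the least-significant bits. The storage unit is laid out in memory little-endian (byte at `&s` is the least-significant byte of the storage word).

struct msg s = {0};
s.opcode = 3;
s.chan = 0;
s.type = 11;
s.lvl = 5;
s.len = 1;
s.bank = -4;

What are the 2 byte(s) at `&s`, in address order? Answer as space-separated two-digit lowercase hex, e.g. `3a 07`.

63 9b

opcode:4 = 3 → 0x3 << 0 → word 0x0003
chan:1 = 0 → 0x0 << 4 → word 0x0003
type:4 = 11 → 0xb << 5 → word 0x0163
lvl:3 = 5 → 0x5 << 9 → word 0x0b63
len:1 = 1 → 0x1 << 12 → word 0x1b63
bank:3 = -4 → 0x4 << 13 → word 0x9b63
word = 0x9b63 → little-endian bytes:
  [0]=0x63  [1]=0x9b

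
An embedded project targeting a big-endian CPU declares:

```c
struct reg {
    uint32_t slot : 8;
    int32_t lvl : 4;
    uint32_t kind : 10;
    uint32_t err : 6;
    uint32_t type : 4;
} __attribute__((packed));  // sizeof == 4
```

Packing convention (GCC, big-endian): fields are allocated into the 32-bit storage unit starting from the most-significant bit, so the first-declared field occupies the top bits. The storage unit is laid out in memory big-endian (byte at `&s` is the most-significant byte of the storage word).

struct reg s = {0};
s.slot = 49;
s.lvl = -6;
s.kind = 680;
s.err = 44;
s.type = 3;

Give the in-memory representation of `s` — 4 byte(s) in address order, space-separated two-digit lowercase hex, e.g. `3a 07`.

[24+:8] slot=49 & 0xff = 0x31; word=0x31000000
[20+:4] lvl=-6 & 0xf = 0xa; word=0x31a00000
[10+:10] kind=680 & 0x3ff = 0x2a8; word=0x31aaa000
[4+:6] err=44 & 0x3f = 0x2c; word=0x31aaa2c0
[0+:4] type=3 & 0xf = 0x3; word=0x31aaa2c3
word = 0x31aaa2c3 → big-endian bytes:
  [0]=0x31  [1]=0xaa  [2]=0xa2  [3]=0xc3

31 aa a2 c3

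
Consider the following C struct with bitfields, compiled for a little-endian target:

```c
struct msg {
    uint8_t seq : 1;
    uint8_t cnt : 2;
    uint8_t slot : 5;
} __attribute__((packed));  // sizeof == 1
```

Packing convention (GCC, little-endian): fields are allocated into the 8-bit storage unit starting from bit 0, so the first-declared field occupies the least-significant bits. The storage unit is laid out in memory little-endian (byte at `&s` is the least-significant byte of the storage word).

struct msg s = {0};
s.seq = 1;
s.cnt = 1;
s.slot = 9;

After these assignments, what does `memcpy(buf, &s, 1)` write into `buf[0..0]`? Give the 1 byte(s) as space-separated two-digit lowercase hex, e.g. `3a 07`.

seq (1b) val=1 bits=0x1 at bit 0: 0x01
cnt (2b) val=1 bits=0x1 at bit 1: 0x03
slot (5b) val=9 bits=0x9 at bit 3: 0x4b
word = 0x4b → little-endian bytes:
  [0]=0x4b

4b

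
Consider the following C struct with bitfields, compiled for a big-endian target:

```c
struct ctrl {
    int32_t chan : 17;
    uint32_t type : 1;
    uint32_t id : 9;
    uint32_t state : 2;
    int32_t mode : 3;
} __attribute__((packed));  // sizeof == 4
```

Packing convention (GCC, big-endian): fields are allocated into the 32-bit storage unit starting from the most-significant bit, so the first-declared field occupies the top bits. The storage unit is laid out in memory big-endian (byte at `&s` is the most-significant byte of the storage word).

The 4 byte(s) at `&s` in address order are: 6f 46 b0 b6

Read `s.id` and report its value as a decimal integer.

[0]=0x6f [1]=0x46 [2]=0xb0 [3]=0xb6 (big-endian) → word 0x6f46b0b6
chan:17 @ bit 15 → (0x6f46b0b6>>15)&0x1ffff = 0xde8d
type:1 @ bit 14 → (0x6f46b0b6>>14)&0x1 = 0x0
id:9 @ bit 5 → (0x6f46b0b6>>5)&0x1ff = 0x185  ←
state:2 @ bit 3 → (0x6f46b0b6>>3)&0x3 = 0x2
mode:3 @ bit 0 → (0x6f46b0b6>>0)&0x7 = 0x6

389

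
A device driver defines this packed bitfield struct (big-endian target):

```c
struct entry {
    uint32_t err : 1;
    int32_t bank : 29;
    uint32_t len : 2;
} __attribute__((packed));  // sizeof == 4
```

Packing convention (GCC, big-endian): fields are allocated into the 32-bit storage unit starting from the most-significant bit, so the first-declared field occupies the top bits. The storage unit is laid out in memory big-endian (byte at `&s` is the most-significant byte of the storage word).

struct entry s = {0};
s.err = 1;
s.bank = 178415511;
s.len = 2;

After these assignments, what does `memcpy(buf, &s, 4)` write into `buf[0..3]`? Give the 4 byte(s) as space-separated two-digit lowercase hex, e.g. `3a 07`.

aa 89 9e 5e

err (1b) val=1 bits=0x1 at bit 31: 0x80000000
bank (29b) val=178415511 bits=0xaa26797 at bit 2: 0xaa899e5c
len (2b) val=2 bits=0x2 at bit 0: 0xaa899e5e
word = 0xaa899e5e → big-endian bytes:
  [0]=0xaa  [1]=0x89  [2]=0x9e  [3]=0x5e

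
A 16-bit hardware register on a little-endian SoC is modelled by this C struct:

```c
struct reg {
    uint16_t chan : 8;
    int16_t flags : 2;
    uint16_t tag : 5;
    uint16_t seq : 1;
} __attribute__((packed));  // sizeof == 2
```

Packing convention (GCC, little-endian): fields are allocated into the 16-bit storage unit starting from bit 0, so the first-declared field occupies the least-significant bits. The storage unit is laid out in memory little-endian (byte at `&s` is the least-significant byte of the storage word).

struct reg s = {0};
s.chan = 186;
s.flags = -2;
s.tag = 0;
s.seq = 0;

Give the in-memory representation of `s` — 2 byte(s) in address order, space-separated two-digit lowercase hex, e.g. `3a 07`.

ba 02

chan (8b) val=186 bits=0xba at bit 0: 0x00ba
flags (2b) val=-2 bits=0x2 at bit 8: 0x02ba
tag (5b) val=0 bits=0x0 at bit 10: 0x02ba
seq (1b) val=0 bits=0x0 at bit 15: 0x02ba
word = 0x02ba → little-endian bytes:
  [0]=0xba  [1]=0x02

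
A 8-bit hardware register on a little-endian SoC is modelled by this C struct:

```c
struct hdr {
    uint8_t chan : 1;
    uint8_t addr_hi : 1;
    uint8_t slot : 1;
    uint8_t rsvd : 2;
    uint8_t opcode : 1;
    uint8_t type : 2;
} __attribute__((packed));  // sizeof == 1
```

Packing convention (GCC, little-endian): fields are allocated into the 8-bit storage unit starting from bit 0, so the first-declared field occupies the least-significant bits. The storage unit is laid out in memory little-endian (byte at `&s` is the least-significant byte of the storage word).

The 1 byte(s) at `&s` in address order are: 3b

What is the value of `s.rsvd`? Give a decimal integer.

[0]=0x3b (little-endian) → word 0x3b
chan:1 @ bit 0 → (0x3b>>0)&0x1 = 0x1
addr_hi:1 @ bit 1 → (0x3b>>1)&0x1 = 0x1
slot:1 @ bit 2 → (0x3b>>2)&0x1 = 0x0
rsvd:2 @ bit 3 → (0x3b>>3)&0x3 = 0x3  ←
opcode:1 @ bit 5 → (0x3b>>5)&0x1 = 0x1
type:2 @ bit 6 → (0x3b>>6)&0x3 = 0x0

3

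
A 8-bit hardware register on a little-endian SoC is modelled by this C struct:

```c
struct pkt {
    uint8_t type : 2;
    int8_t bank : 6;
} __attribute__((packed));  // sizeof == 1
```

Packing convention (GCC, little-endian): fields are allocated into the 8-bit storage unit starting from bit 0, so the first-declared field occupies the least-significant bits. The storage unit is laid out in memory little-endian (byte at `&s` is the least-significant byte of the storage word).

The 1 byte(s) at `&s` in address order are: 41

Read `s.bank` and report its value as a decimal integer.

16

[0]=0x41 (little-endian) → word 0x41
type:2 @ bit 0 → (0x41>>0)&0x3 = 0x1
bank:6 @ bit 2 → (0x41>>2)&0x3f = 0x10  ←
bank signed 6b, MSB=0: value = 16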